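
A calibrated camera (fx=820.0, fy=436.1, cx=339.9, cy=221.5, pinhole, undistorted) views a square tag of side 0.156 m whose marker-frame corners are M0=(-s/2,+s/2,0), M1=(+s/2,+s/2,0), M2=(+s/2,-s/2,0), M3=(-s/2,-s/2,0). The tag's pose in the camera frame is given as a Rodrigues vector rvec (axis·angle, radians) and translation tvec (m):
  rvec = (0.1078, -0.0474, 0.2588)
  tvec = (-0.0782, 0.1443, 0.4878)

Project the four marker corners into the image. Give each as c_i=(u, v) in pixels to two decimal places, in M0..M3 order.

c0=(49.86, 398.77) c1=(302.21, 429.79) c2=(369.05, 301.63) c3=(109.72, 267.04)

Intrinsics K: fx=820.0, fy=436.1, cx=339.9, cy=221.5
Marker side s = 0.156 m; corners in marker frame (Z=0):
  M0 = (-0.0780, +0.0780, 0)
  M1 = (+0.0780, +0.0780, 0)
  M2 = (+0.0780, -0.0780, 0)
  M3 = (-0.0780, -0.0780, 0)
rvec = (0.1078, -0.0474, 0.2588), |rvec| = θ = 0.28433 rad = 16.291°
Rodrigues: sinθ=0.28052, 1−cosθ=0.04015; R = I + sinθ·[k]× + (1−cosθ)·[k]×²:
    [+0.96562 -0.25786 -0.03291]
    [+0.25279 +0.96096 -0.11245]
    [+0.06062 +0.10026 +0.99311]
t = (-0.0782, 0.1443, 0.4878) m
M0: Pc = R·M0+t = (-0.17363, +0.19954, +0.49089); u = 820.0·(-0.17363)/0.49089 + 339.9 = 49.8604, v = 436.1·(+0.19954)/0.49089 + 221.5 = 398.7658
M1: Pc = R·M1+t = (-0.02300, +0.23897, +0.50035); u = 820.0·(-0.02300)/0.50035 + 339.9 = 302.2144, v = 436.1·(+0.23897)/0.50035 + 221.5 = 429.7868
M2: Pc = R·M2+t = (+0.01723, +0.08906, +0.48471); u = 820.0·(+0.01723)/0.48471 + 339.9 = 369.0518, v = 436.1·(+0.08906)/0.48471 + 221.5 = 301.6309
M3: Pc = R·M3+t = (-0.13340, +0.04963, +0.47525); u = 820.0·(-0.13340)/0.47525 + 339.9 = 109.7227, v = 436.1·(+0.04963)/0.47525 + 221.5 = 267.0389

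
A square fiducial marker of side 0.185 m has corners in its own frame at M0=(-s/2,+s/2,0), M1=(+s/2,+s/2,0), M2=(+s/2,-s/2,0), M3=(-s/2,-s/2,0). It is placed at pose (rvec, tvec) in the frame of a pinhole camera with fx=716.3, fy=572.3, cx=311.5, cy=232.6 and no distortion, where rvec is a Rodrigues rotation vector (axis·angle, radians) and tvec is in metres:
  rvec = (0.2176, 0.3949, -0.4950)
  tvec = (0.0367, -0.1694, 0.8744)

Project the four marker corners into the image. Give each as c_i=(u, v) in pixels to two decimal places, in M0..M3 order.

c0=(317.97, 200.79) c1=(444.99, 145.61) c2=(367.94, 33.36) c3=(244.71, 99.36)

Intrinsics K: fx=716.3, fy=572.3, cx=311.5, cy=232.6
Marker side s = 0.185 m; corners in marker frame (Z=0):
  M0 = (-0.0925, +0.0925, 0)
  M1 = (+0.0925, +0.0925, 0)
  M2 = (+0.0925, -0.0925, 0)
  M3 = (-0.0925, -0.0925, 0)
rvec = (0.2176, 0.3949, -0.4950), |rvec| = θ = 0.66957 rad = 38.363°
Rodrigues: sinθ=0.62065, 1−cosθ=0.21591; R = I + sinθ·[k]× + (1−cosθ)·[k]×²:
    [+0.80689 +0.50022 +0.31417]
    [-0.41745 +0.85919 -0.29584]
    [-0.41792 +0.10756 +0.90209]
t = (0.0367, -0.1694, 0.8744) m
M0: Pc = R·M0+t = (+0.00833, -0.05131, +0.92301); u = 716.3·(+0.00833)/0.92301 + 311.5 = 317.9664, v = 572.3·(-0.05131)/0.92301 + 232.6 = 200.7855
M1: Pc = R·M1+t = (+0.15761, -0.12854, +0.84569); u = 716.3·(+0.15761)/0.84569 + 311.5 = 444.9936, v = 572.3·(-0.12854)/0.84569 + 232.6 = 145.6147
M2: Pc = R·M2+t = (+0.06507, -0.28749, +0.82579); u = 716.3·(+0.06507)/0.82579 + 311.5 = 367.9401, v = 572.3·(-0.28749)/0.82579 + 232.6 = 33.3609
M3: Pc = R·M3+t = (-0.08421, -0.21026, +0.90311); u = 716.3·(-0.08421)/0.90311 + 311.5 = 244.7106, v = 572.3·(-0.21026)/0.90311 + 232.6 = 99.3574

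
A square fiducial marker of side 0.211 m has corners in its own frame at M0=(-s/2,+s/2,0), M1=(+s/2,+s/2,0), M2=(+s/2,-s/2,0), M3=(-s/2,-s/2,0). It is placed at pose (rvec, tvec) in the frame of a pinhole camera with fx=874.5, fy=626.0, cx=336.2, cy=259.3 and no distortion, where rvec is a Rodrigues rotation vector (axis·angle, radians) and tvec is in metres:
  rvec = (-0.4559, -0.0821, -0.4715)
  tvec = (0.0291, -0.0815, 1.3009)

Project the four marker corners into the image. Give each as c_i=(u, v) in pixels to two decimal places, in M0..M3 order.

Intrinsics K: fx=874.5, fy=626.0, cx=336.2, cy=259.3
Marker side s = 0.211 m; corners in marker frame (Z=0):
  M0 = (-0.1055, +0.1055, 0)
  M1 = (+0.1055, +0.1055, 0)
  M2 = (+0.1055, -0.1055, 0)
  M3 = (-0.1055, -0.1055, 0)
rvec = (-0.4559, -0.0821, -0.4715), |rvec| = θ = 0.66098 rad = 37.871°
Rodrigues: sinθ=0.61389, 1−cosθ=0.21061; R = I + sinθ·[k]× + (1−cosθ)·[k]×²:
    [+0.88958 +0.45595 +0.02737]
    [-0.41987 +0.79264 +0.44208]
    [+0.17987 -0.40476 +0.89656]
t = (0.0291, -0.0815, 1.3009) m
M0: Pc = R·M0+t = (-0.01665, +0.04642, +1.23922); u = 874.5·(-0.01665)/1.23922 + 336.2 = 324.4517, v = 626.0·(+0.04642)/1.23922 + 259.3 = 282.7490
M1: Pc = R·M1+t = (+0.17105, -0.04217, +1.27717); u = 874.5·(+0.17105)/1.27717 + 336.2 = 453.3232, v = 626.0·(-0.04217)/1.27717 + 259.3 = 238.6294
M2: Pc = R·M2+t = (+0.07485, -0.20942, +1.36258); u = 874.5·(+0.07485)/1.36258 + 336.2 = 384.2373, v = 626.0·(-0.20942)/1.36258 + 259.3 = 163.0880
M3: Pc = R·M3+t = (-0.11285, -0.12083, +1.32463); u = 874.5·(-0.11285)/1.32463 + 336.2 = 261.6953, v = 626.0·(-0.12083)/1.32463 + 259.3 = 202.1986

c0=(324.45, 282.75) c1=(453.32, 238.63) c2=(384.24, 163.09) c3=(261.70, 202.20)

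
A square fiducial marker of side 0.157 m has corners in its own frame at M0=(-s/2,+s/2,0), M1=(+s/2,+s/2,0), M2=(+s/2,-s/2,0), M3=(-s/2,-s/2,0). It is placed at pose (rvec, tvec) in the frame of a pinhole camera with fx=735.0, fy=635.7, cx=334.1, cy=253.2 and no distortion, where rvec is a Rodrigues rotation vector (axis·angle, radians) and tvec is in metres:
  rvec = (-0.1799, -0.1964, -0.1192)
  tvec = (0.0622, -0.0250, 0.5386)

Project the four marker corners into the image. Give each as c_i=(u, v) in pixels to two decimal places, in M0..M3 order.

c0=(328.85, 327.47) c1=(536.63, 304.65) c2=(499.89, 130.54) c3=(300.00, 141.82)

Intrinsics K: fx=735.0, fy=635.7, cx=334.1, cy=253.2
Marker side s = 0.157 m; corners in marker frame (Z=0):
  M0 = (-0.0785, +0.0785, 0)
  M1 = (+0.0785, +0.0785, 0)
  M2 = (+0.0785, -0.0785, 0)
  M3 = (-0.0785, -0.0785, 0)
rvec = (-0.1799, -0.1964, -0.1192), |rvec| = θ = 0.29180 rad = 16.719°
Rodrigues: sinθ=0.28767, 1−cosθ=0.04227; R = I + sinθ·[k]× + (1−cosθ)·[k]×²:
    [+0.97380 +0.13506 -0.18298]
    [-0.09997 +0.97688 +0.18898]
    [+0.20427 -0.16574 +0.96478]
t = (0.0622, -0.0250, 0.5386) m
M0: Pc = R·M0+t = (-0.00364, +0.05953, +0.50955); u = 735.0·(-0.00364)/0.50955 + 334.1 = 328.8481, v = 635.7·(+0.05953)/0.50955 + 253.2 = 327.4709
M1: Pc = R·M1+t = (+0.14924, +0.04384, +0.54163); u = 735.0·(+0.14924)/0.54163 + 334.1 = 536.6295, v = 635.7·(+0.04384)/0.54163 + 253.2 = 304.6510
M2: Pc = R·M2+t = (+0.12804, -0.10953, +0.56765); u = 735.0·(+0.12804)/0.56765 + 334.1 = 499.8904, v = 635.7·(-0.10953)/0.56765 + 253.2 = 130.5352
M3: Pc = R·M3+t = (-0.02484, -0.09384, +0.53557); u = 735.0·(-0.02484)/0.53557 + 334.1 = 300.0039, v = 635.7·(-0.09384)/0.53557 + 253.2 = 141.8203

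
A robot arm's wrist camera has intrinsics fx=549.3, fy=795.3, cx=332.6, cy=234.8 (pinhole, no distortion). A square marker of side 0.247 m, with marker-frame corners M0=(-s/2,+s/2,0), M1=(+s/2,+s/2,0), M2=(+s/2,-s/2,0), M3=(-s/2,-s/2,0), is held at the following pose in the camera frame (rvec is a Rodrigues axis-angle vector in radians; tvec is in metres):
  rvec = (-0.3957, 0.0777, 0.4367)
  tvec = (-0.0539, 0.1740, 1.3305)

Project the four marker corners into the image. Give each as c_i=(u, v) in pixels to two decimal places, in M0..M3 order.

c0=(240.79, 373.48) c1=(334.83, 439.20) c2=(377.38, 305.40) c3=(288.09, 247.55)

Intrinsics K: fx=549.3, fy=795.3, cx=332.6, cy=234.8
Marker side s = 0.247 m; corners in marker frame (Z=0):
  M0 = (-0.1235, +0.1235, 0)
  M1 = (+0.1235, +0.1235, 0)
  M2 = (+0.1235, -0.1235, 0)
  M3 = (-0.1235, -0.1235, 0)
rvec = (-0.3957, 0.0777, 0.4367), |rvec| = θ = 0.59441 rad = 34.057°
Rodrigues: sinθ=0.56002, 1−cosθ=0.17152; R = I + sinθ·[k]× + (1−cosθ)·[k]×²:
    [+0.90449 -0.42636 -0.01068]
    [+0.39651 +0.83141 +0.38928]
    [-0.15709 -0.35633 +0.92106]
t = (-0.0539, 0.1740, 1.3305) m
M0: Pc = R·M0+t = (-0.21826, +0.22771, +1.30589); u = 549.3·(-0.21826)/1.30589 + 332.6 = 240.7929, v = 795.3·(+0.22771)/1.30589 + 234.8 = 373.4775
M1: Pc = R·M1+t = (+0.00515, +0.32565, +1.26709); u = 549.3·(+0.00515)/1.26709 + 332.6 = 334.8322, v = 795.3·(+0.32565)/1.26709 + 234.8 = 439.1955
M2: Pc = R·M2+t = (+0.11046, +0.12029, +1.35511); u = 549.3·(+0.11046)/1.35511 + 332.6 = 377.3756, v = 795.3·(+0.12029)/1.35511 + 234.8 = 305.3970
M3: Pc = R·M3+t = (-0.11295, +0.02235, +1.39391); u = 549.3·(-0.11295)/1.39391 + 332.6 = 288.0899, v = 795.3·(+0.02235)/1.39391 + 234.8 = 247.5530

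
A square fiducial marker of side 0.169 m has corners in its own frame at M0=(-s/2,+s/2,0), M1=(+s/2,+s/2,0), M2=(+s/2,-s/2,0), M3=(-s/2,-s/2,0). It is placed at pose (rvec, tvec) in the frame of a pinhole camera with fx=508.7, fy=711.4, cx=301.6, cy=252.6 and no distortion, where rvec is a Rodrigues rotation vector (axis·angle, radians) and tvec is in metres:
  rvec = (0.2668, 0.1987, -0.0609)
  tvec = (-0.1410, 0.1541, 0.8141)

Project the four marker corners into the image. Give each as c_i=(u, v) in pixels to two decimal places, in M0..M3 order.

Intrinsics K: fx=508.7, fy=711.4, cx=301.6, cy=252.6
Marker side s = 0.169 m; corners in marker frame (Z=0):
  M0 = (-0.0845, +0.0845, 0)
  M1 = (+0.0845, +0.0845, 0)
  M2 = (+0.0845, -0.0845, 0)
  M3 = (-0.0845, -0.0845, 0)
rvec = (0.2668, 0.1987, -0.0609), |rvec| = θ = 0.33819 rad = 19.377°
Rodrigues: sinθ=0.33178, 1−cosθ=0.05664; R = I + sinθ·[k]× + (1−cosθ)·[k]×²:
    [+0.97861 +0.08600 +0.18689]
    [-0.03349 +0.96291 -0.26774]
    [-0.20298 +0.25575 +0.94519]
t = (-0.1410, 0.1541, 0.8141) m
M0: Pc = R·M0+t = (-0.21643, +0.23830, +0.85286); u = 508.7·(-0.21643)/0.85286 + 301.6 = 172.5105, v = 711.4·(+0.23830)/0.85286 + 252.6 = 451.3702
M1: Pc = R·M1+t = (-0.05104, +0.23264, +0.81856); u = 508.7·(-0.05104)/0.81856 + 301.6 = 269.8805, v = 711.4·(+0.23264)/0.81856 + 252.6 = 454.7811
M2: Pc = R·M2+t = (-0.06557, +0.06990, +0.77534); u = 508.7·(-0.06557)/0.77534 + 301.6 = 258.5764, v = 711.4·(+0.06990)/0.77534 + 252.6 = 316.7396
M3: Pc = R·M3+t = (-0.23096, +0.07556, +0.80964); u = 508.7·(-0.23096)/0.80964 + 301.6 = 156.4874, v = 711.4·(+0.07556)/0.80964 + 252.6 = 318.9952

c0=(172.51, 451.37) c1=(269.88, 454.78) c2=(258.58, 316.74) c3=(156.49, 319.00)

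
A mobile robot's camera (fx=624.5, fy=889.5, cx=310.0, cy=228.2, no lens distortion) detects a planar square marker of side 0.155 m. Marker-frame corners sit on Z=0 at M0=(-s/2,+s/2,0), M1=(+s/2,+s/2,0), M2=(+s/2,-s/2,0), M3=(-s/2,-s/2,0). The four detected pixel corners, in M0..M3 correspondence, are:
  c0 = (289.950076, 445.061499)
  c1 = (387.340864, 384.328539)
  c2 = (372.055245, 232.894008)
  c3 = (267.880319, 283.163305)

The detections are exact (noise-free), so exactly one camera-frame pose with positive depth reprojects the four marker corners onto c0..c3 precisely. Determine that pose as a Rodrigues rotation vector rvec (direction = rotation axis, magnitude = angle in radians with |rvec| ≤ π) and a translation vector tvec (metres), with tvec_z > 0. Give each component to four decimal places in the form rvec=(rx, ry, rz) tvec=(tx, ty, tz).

Intrinsics K: fx=624.5, fy=889.5, cx=310.0, cy=228.2
Marker side s = 0.155 m; corners in marker frame (Z=0):
  M0 = (-0.0775, +0.0775, 0)
  M1 = (+0.0775, +0.0775, 0)
  M2 = (+0.0775, -0.0775, 0)
  M3 = (-0.0775, -0.0775, 0)
Detected image corners:
  c0 = (289.950076, 445.061499) px
  c1 = (387.340864, 384.328539) px
  c2 = (372.055245, 232.894008) px
  c3 = (267.880319, 283.163305) px
Planar DLT: solve 8×8 A·h = b for H (H[2,2]=1):
  H  [+830.34680 +229.09576 +331.69030]
  H  [-174.37155 +1121.18703 +337.20083]
  H  [+0.54873 +0.33259 +1.00000]
B = K⁻¹H; ‖b₁‖=1.237853, ‖b₂‖=1.237853; λ = 2/(‖b₁‖+‖b₂‖) = 0.807850, sign → tz>0 ⇒ λ=+0.807850
r₁ = λ·B[:,0] = (+0.85409,-0.27209,+0.44329); r₂ = λ·B[:,1] = (+0.16298,+0.94934,+0.26869)
r₃ = r₁×r₂ = (-0.49394,-0.15723,+0.85516); SVD([r₁ r₂ r₃]) → R = UVᵀ:
  R  [+0.85409 +0.16298 -0.49394]
  R  [-0.27209 +0.94934 -0.15723]
  R  [+0.44329 +0.26869 +0.85516]
t = (+0.02806, +0.09900, +0.80785) m
tr R = 2.658588; θ = arccos((tr R − 1)/2) = 0.592953 rad = 33.974°
axis k = ((R−Rᵀ)₃₂, (R−Rᵀ)₁₃, (R−Rᵀ)₂₁) / (2 sinθ) = (+0.381092, -0.838586, -0.389283)
rvec = θ·k = (+0.225970, -0.497243, -0.230827)

rvec=(0.2260, -0.4972, -0.2308) tvec=(0.0281, 0.0990, 0.8079)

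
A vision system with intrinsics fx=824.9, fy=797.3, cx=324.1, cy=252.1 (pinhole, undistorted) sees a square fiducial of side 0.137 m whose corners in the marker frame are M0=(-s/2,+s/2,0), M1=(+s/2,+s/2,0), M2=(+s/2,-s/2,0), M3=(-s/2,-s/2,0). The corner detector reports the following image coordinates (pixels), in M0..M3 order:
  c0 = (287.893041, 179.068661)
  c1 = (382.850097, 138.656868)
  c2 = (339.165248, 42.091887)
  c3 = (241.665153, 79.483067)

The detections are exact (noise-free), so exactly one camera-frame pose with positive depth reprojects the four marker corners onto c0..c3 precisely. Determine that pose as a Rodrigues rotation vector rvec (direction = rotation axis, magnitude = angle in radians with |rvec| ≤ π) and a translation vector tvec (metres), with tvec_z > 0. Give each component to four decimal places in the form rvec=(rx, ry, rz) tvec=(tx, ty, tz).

rvec=(0.0189, -0.2774, -0.4290) tvec=(-0.0128, -0.1837, 1.0287)

Intrinsics K: fx=824.9, fy=797.3, cx=324.1, cy=252.1
Marker side s = 0.137 m; corners in marker frame (Z=0):
  M0 = (-0.0685, +0.0685, 0)
  M1 = (+0.0685, +0.0685, 0)
  M2 = (+0.0685, -0.0685, 0)
  M3 = (-0.0685, -0.0685, 0)
Detected image corners:
  c0 = (287.893041, 179.068661) px
  c1 = (382.850097, 138.656868) px
  c2 = (339.165248, 42.091887) px
  c3 = (241.665153, 79.483067) px
Planar DLT: solve 8×8 A·h = b for H (H[2,2]=1):
  H  [+781.89331 +351.18294 +313.84538]
  H  [-256.08929 +723.82776 +109.73543]
  H  [+0.25421 +0.07413 +1.00000]
B = K⁻¹H; ‖b₁‖=0.972094, ‖b₂‖=0.972094; λ = 2/(‖b₁‖+‖b₂‖) = 1.028707, sign → tz>0 ⇒ λ=+1.028707
r₁ = λ·B[:,0] = (+0.87233,-0.41310,+0.26151); r₂ = λ·B[:,1] = (+0.40799,+0.90980,+0.07626)
r₃ = r₁×r₂ = (-0.26943,+0.04017,+0.96218); SVD([r₁ r₂ r₃]) → R = UVᵀ:
  R  [+0.87233 +0.40799 -0.26943]
  R  [-0.41310 +0.90980 +0.04017]
  R  [+0.26151 +0.07626 +0.96218]
t = (-0.01279, -0.18368, +1.02871) m
tr R = 2.744308; θ = arccos((tr R − 1)/2) = 0.511209 rad = 29.290°
axis k = ((R−Rᵀ)₃₂, (R−Rᵀ)₁₃, (R−Rᵀ)₂₁) / (2 sinθ) = (+0.036888, -0.542626, -0.839164)
rvec = θ·k = (+0.018857, -0.277395, -0.428988)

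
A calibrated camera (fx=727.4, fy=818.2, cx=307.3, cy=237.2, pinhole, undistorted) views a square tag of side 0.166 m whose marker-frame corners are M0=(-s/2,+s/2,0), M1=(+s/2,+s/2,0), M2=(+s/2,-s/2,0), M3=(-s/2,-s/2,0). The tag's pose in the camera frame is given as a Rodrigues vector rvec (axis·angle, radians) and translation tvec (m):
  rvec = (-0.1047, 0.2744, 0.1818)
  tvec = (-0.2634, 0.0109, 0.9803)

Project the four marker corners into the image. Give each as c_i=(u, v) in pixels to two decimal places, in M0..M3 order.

c0=(46.15, 301.61) c1=(153.65, 328.17) c2=(179.82, 189.07) c3=(72.50, 169.22)

Intrinsics K: fx=727.4, fy=818.2, cx=307.3, cy=237.2
Marker side s = 0.166 m; corners in marker frame (Z=0):
  M0 = (-0.0830, +0.0830, 0)
  M1 = (+0.0830, +0.0830, 0)
  M2 = (+0.0830, -0.0830, 0)
  M3 = (-0.0830, -0.0830, 0)
rvec = (-0.1047, 0.2744, 0.1818), |rvec| = θ = 0.34541 rad = 19.791°
Rodrigues: sinθ=0.33858, 1−cosθ=0.05906; R = I + sinθ·[k]× + (1−cosθ)·[k]×²:
    [+0.94636 -0.19243 +0.25955]
    [+0.16398 +0.97821 +0.12733]
    [-0.27840 -0.07793 +0.95730]
t = (-0.2634, 0.0109, 0.9803) m
M0: Pc = R·M0+t = (-0.35792, +0.07848, +0.99694); u = 727.4·(-0.35792)/0.99694 + 307.3 = 46.1497, v = 818.2·(+0.07848)/0.99694 + 237.2 = 301.6102
M1: Pc = R·M1+t = (-0.20082, +0.10570, +0.95072); u = 727.4·(-0.20082)/0.95072 + 307.3 = 153.6498, v = 818.2·(+0.10570)/0.95072 + 237.2 = 328.1680
M2: Pc = R·M2+t = (-0.16888, -0.05668, +0.96366); u = 727.4·(-0.16888)/0.96366 + 307.3 = 179.8242, v = 818.2·(-0.05668)/0.96366 + 237.2 = 189.0749
M3: Pc = R·M3+t = (-0.32598, -0.08390, +1.00988); u = 727.4·(-0.32598)/1.00988 + 307.3 = 72.5034, v = 818.2·(-0.08390)/1.00988 + 237.2 = 169.2225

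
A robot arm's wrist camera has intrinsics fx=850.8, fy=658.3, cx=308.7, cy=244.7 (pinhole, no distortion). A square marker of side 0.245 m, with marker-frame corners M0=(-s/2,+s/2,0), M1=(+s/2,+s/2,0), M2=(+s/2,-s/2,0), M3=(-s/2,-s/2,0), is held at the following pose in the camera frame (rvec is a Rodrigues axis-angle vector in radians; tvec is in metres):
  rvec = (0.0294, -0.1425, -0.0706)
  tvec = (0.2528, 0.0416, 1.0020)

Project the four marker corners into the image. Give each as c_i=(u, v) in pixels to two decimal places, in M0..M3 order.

c0=(429.32, 359.60) c1=(626.35, 344.32) c2=(614.97, 186.71) c3=(415.85, 196.58)

Intrinsics K: fx=850.8, fy=658.3, cx=308.7, cy=244.7
Marker side s = 0.245 m; corners in marker frame (Z=0):
  M0 = (-0.1225, +0.1225, 0)
  M1 = (+0.1225, +0.1225, 0)
  M2 = (+0.1225, -0.1225, 0)
  M3 = (-0.1225, -0.1225, 0)
rvec = (0.0294, -0.1425, -0.0706), |rvec| = θ = 0.16172 rad = 9.266°
Rodrigues: sinθ=0.16102, 1−cosθ=0.01305; R = I + sinθ·[k]× + (1−cosθ)·[k]×²:
    [+0.98738 +0.06820 -0.14292]
    [-0.07238 +0.99708 -0.02425]
    [+0.14084 +0.03429 +0.98944]
t = (0.2528, 0.0416, 1.0020) m
M0: Pc = R·M0+t = (+0.14020, +0.17261, +0.98895); u = 850.8·(+0.14020)/0.98895 + 308.7 = 429.3157, v = 658.3·(+0.17261)/0.98895 + 244.7 = 359.5987
M1: Pc = R·M1+t = (+0.38211, +0.15488, +1.02345); u = 850.8·(+0.38211)/1.02345 + 308.7 = 626.3483, v = 658.3·(+0.15488)/1.02345 + 244.7 = 344.3182
M2: Pc = R·M2+t = (+0.36540, -0.08941, +1.01505); u = 850.8·(+0.36540)/1.01505 + 308.7 = 614.9717, v = 658.3·(-0.08941)/1.01505 + 244.7 = 186.7146
M3: Pc = R·M3+t = (+0.12349, -0.07168, +0.98055); u = 850.8·(+0.12349)/0.98055 + 308.7 = 415.8506, v = 658.3·(-0.07168)/0.98055 + 244.7 = 196.5798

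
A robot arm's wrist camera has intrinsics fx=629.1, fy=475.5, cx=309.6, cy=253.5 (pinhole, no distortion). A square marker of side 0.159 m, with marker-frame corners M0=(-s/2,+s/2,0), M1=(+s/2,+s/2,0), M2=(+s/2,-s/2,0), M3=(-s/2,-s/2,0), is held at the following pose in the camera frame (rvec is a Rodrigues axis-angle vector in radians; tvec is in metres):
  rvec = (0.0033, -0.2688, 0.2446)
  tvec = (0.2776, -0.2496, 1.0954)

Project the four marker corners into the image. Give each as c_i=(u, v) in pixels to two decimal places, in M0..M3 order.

c0=(417.71, 168.60) c1=(497.57, 187.99) c2=(518.22, 122.68) c3=(439.50, 100.83)

Intrinsics K: fx=629.1, fy=475.5, cx=309.6, cy=253.5
Marker side s = 0.159 m; corners in marker frame (Z=0):
  M0 = (-0.0795, +0.0795, 0)
  M1 = (+0.0795, +0.0795, 0)
  M2 = (+0.0795, -0.0795, 0)
  M3 = (-0.0795, -0.0795, 0)
rvec = (0.0033, -0.2688, 0.2446), |rvec| = θ = 0.36345 rad = 20.824°
Rodrigues: sinθ=0.35550, 1−cosθ=0.06532; R = I + sinθ·[k]× + (1−cosθ)·[k]×²:
    [+0.93468 -0.23969 -0.26252]
    [+0.23881 +0.97041 -0.03574]
    [+0.26332 -0.02929 +0.96426]
t = (0.2776, -0.2496, 1.0954) m
M0: Pc = R·M0+t = (+0.18424, -0.19144, +1.07214); u = 629.1·(+0.18424)/1.07214 + 309.6 = 417.7053, v = 475.5·(-0.19144)/1.07214 + 253.5 = 168.5960
M1: Pc = R·M1+t = (+0.33285, -0.15347, +1.11401); u = 629.1·(+0.33285)/1.11401 + 309.6 = 497.5678, v = 475.5·(-0.15347)/1.11401 + 253.5 = 187.9944
M2: Pc = R·M2+t = (+0.37096, -0.30776, +1.11866); u = 629.1·(+0.37096)/1.11866 + 309.6 = 518.2175, v = 475.5·(-0.30776)/1.11866 + 253.5 = 122.6823
M3: Pc = R·M3+t = (+0.22235, -0.34573, +1.07679); u = 629.1·(+0.22235)/1.07679 + 309.6 = 439.5033, v = 475.5·(-0.34573)/1.07679 + 253.5 = 100.8283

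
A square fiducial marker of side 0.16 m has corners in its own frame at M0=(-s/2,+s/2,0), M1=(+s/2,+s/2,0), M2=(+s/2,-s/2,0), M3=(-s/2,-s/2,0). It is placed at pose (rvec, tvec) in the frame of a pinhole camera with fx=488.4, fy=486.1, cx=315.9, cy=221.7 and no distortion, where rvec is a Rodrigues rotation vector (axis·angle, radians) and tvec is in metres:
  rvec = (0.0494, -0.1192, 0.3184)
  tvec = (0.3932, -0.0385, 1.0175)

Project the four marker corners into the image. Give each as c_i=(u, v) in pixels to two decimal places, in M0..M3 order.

Intrinsics K: fx=488.4, fy=486.1, cx=315.9, cy=221.7
Marker side s = 0.16 m; corners in marker frame (Z=0):
  M0 = (-0.0800, +0.0800, 0)
  M1 = (+0.0800, +0.0800, 0)
  M2 = (+0.0800, -0.0800, 0)
  M3 = (-0.0800, -0.0800, 0)
rvec = (0.0494, -0.1192, 0.3184), |rvec| = θ = 0.34355 rad = 19.684°
Rodrigues: sinθ=0.33683, 1−cosθ=0.05844; R = I + sinθ·[k]× + (1−cosθ)·[k]×²:
    [+0.94277 -0.31509 -0.10908]
    [+0.30926 +0.94860 -0.06722]
    [+0.12466 +0.02964 +0.99176]
t = (0.3932, -0.0385, 1.0175) m
M0: Pc = R·M0+t = (+0.29257, +0.01265, +1.00990); u = 488.4·(+0.29257)/1.00990 + 315.9 = 457.3911, v = 486.1·(+0.01265)/1.00990 + 221.7 = 227.7876
M1: Pc = R·M1+t = (+0.44341, +0.06213, +1.02984); u = 488.4·(+0.44341)/1.02984 + 315.9 = 526.1879, v = 486.1·(+0.06213)/1.02984 + 221.7 = 251.0255
M2: Pc = R·M2+t = (+0.49383, -0.08965, +1.02510); u = 488.4·(+0.49383)/1.02510 + 315.9 = 551.1803, v = 486.1·(-0.08965)/1.02510 + 221.7 = 179.1895
M3: Pc = R·M3+t = (+0.34299, -0.13913, +1.00516); u = 488.4·(+0.34299)/1.00516 + 315.9 = 482.5547, v = 486.1·(-0.13913)/1.00516 + 221.7 = 154.4165

c0=(457.39, 227.79) c1=(526.19, 251.03) c2=(551.18, 179.19) c3=(482.55, 154.42)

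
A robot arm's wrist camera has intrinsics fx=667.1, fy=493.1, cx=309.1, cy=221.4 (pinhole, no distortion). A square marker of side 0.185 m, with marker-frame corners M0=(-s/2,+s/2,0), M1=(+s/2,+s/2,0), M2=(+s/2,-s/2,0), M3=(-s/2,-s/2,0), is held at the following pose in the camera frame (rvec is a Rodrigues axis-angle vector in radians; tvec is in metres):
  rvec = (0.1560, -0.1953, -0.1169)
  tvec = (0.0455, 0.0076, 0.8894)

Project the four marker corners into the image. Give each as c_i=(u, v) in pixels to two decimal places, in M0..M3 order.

c0=(282.54, 282.74) c1=(413.97, 267.56) c2=(403.68, 168.70) c3=(267.15, 180.51)

Intrinsics K: fx=667.1, fy=493.1, cx=309.1, cy=221.4
Marker side s = 0.185 m; corners in marker frame (Z=0):
  M0 = (-0.0925, +0.0925, 0)
  M1 = (+0.0925, +0.0925, 0)
  M2 = (+0.0925, -0.0925, 0)
  M3 = (-0.0925, -0.0925, 0)
rvec = (0.1560, -0.1953, -0.1169), |rvec| = θ = 0.27594 rad = 15.810°
Rodrigues: sinθ=0.27245, 1−cosθ=0.03783; R = I + sinθ·[k]× + (1−cosθ)·[k]×²:
    [+0.97426 +0.10029 -0.20189]
    [-0.13056 +0.98112 -0.14268]
    [+0.18377 +0.16537 +0.96896]
t = (0.0455, 0.0076, 0.8894) m
M0: Pc = R·M0+t = (-0.03534, +0.11043, +0.88770); u = 667.1·(-0.03534)/0.88770 + 309.1 = 282.5402, v = 493.1·(+0.11043)/0.88770 + 221.4 = 282.7420
M1: Pc = R·M1+t = (+0.14490, +0.08628, +0.92170); u = 667.1·(+0.14490)/0.92170 + 309.1 = 413.9717, v = 493.1·(+0.08628)/0.92170 + 221.4 = 267.5574
M2: Pc = R·M2+t = (+0.12634, -0.09523, +0.89110); u = 667.1·(+0.12634)/0.89110 + 309.1 = 403.6831, v = 493.1·(-0.09523)/0.89110 + 221.4 = 168.7034
M3: Pc = R·M3+t = (-0.05390, -0.07108, +0.85710); u = 667.1·(-0.05390)/0.85710 + 309.1 = 267.1522, v = 493.1·(-0.07108)/0.85710 + 221.4 = 180.5088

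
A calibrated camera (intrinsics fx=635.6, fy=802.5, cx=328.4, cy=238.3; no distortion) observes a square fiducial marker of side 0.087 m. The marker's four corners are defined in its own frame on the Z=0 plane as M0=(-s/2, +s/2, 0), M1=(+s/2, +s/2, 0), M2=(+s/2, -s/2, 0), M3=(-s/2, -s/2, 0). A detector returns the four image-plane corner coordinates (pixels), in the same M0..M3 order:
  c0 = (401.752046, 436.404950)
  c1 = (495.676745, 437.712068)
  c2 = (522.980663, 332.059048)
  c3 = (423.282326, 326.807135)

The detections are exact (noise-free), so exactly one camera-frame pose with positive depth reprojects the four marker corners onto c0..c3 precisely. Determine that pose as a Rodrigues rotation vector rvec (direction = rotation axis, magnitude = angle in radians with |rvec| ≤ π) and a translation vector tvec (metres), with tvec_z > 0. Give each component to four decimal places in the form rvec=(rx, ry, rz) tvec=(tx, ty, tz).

Intrinsics K: fx=635.6, fy=802.5, cx=328.4, cy=238.3
Marker side s = 0.087 m; corners in marker frame (Z=0):
  M0 = (-0.0435, +0.0435, 0)
  M1 = (+0.0435, +0.0435, 0)
  M2 = (+0.0435, -0.0435, 0)
  M3 = (-0.0435, -0.0435, 0)
Detected image corners:
  c0 = (401.752046, 436.404950) px
  c1 = (495.676745, 437.712068) px
  c2 = (522.980663, 332.059048) px
  c3 = (423.282326, 326.807135) px
Planar DLT: solve 8×8 A·h = b for H (H[2,2]=1):
  H  [+1294.79294 +80.92278 +461.34237]
  H  [+189.20613 +1537.80268 +385.11338]
  H  [+0.39736 +0.78571 +1.00000]
B = K⁻¹H; ‖b₁‖=1.878112, ‖b₂‖=1.878112; λ = 2/(‖b₁‖+‖b₂‖) = 0.532450, sign → tz>0 ⇒ λ=+0.532450
r₁ = λ·B[:,0] = (+0.97535,+0.06271,+0.21157); r₂ = λ·B[:,1] = (-0.14836,+0.89609,+0.41835)
r₃ = r₁×r₂ = (-0.16335,-0.43943,+0.88330); SVD([r₁ r₂ r₃]) → R = UVᵀ:
  R  [+0.97535 -0.14836 -0.16335]
  R  [+0.06271 +0.89609 -0.43943]
  R  [+0.21157 +0.41835 +0.88330]
t = (+0.11137, +0.09741, +0.53245) m
tr R = 2.754734; θ = arccos((tr R − 1)/2) = 0.500449 rad = 28.674°
axis k = ((R−Rᵀ)₃₂, (R−Rᵀ)₁₃, (R−Rᵀ)₂₁) / (2 sinθ) = (+0.893857, -0.390693, +0.219951)
rvec = θ·k = (+0.447330, -0.195522, +0.110074)

rvec=(0.4473, -0.1955, 0.1101) tvec=(0.1114, 0.0974, 0.5324)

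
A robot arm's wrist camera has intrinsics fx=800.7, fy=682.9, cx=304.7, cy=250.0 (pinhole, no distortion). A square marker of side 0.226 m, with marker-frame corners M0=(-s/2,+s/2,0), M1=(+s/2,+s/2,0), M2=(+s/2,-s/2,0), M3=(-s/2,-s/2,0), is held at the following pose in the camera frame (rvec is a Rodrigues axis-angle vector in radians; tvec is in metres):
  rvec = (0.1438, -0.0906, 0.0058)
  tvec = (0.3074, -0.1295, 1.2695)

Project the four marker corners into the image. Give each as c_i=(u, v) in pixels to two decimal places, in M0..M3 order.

c0=(426.17, 240.58) c1=(563.31, 240.65) c2=(571.68, 119.53) c3=(431.11, 117.47)

Intrinsics K: fx=800.7, fy=682.9, cx=304.7, cy=250.0
Marker side s = 0.226 m; corners in marker frame (Z=0):
  M0 = (-0.1130, +0.1130, 0)
  M1 = (+0.1130, +0.1130, 0)
  M2 = (+0.1130, -0.1130, 0)
  M3 = (-0.1130, -0.1130, 0)
rvec = (0.1438, -0.0906, 0.0058), |rvec| = θ = 0.17006 rad = 9.744°
Rodrigues: sinθ=0.16924, 1−cosθ=0.01443; R = I + sinθ·[k]× + (1−cosθ)·[k]×²:
    [+0.99589 -0.01227 -0.08975]
    [-0.00073 +0.98967 -0.14337]
    [+0.09058 +0.14285 +0.98559]
t = (0.3074, -0.1295, 1.2695) m
M0: Pc = R·M0+t = (+0.19348, -0.01759, +1.27541); u = 800.7·(+0.19348)/1.27541 + 304.7 = 426.1655, v = 682.9·(-0.01759)/1.27541 + 250.0 = 240.5842
M1: Pc = R·M1+t = (+0.41855, -0.01775, +1.29588); u = 800.7·(+0.41855)/1.29588 + 304.7 = 563.3141, v = 682.9·(-0.01775)/1.29588 + 250.0 = 240.6464
M2: Pc = R·M2+t = (+0.42132, -0.24141, +1.26359); u = 800.7·(+0.42132)/1.26359 + 304.7 = 571.6786, v = 682.9·(-0.24141)/1.26359 + 250.0 = 119.5292
M3: Pc = R·M3+t = (+0.19625, -0.24125, +1.24312); u = 800.7·(+0.19625)/1.24312 + 304.7 = 431.1061, v = 682.9·(-0.24125)/1.24312 + 250.0 = 117.4709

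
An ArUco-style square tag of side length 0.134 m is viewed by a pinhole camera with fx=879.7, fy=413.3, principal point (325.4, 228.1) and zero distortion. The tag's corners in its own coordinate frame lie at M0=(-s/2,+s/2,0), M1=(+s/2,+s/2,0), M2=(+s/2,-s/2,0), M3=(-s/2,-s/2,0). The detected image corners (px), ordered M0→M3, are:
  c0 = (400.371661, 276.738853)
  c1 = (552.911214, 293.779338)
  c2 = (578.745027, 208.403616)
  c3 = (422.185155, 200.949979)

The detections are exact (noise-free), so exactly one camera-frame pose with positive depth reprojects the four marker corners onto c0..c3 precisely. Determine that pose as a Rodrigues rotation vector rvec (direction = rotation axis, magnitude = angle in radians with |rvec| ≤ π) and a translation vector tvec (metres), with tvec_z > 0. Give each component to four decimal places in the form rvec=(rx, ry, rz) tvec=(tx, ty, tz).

rvec=(-0.0062, 0.6601, 0.1384) tvec=(0.1229, 0.0275, 0.6823)

Intrinsics K: fx=879.7, fy=413.3, cx=325.4, cy=228.1
Marker side s = 0.134 m; corners in marker frame (Z=0):
  M0 = (-0.0670, +0.0670, 0)
  M1 = (+0.0670, +0.0670, 0)
  M2 = (+0.0670, -0.0670, 0)
  M3 = (-0.0670, -0.0670, 0)
Detected image corners:
  c0 = (400.371661, 276.738853) px
  c1 = (552.911214, 293.779338) px
  c2 = (578.745027, 208.403616) px
  c3 = (422.185155, 200.949979) px
Planar DLT: solve 8×8 A·h = b for H (H[2,2]=1):
  H  [+715.39102 -149.54896 +483.86789]
  H  [-128.04396 +612.92016 +244.75126]
  H  [-0.89634 +0.05596 +1.00000]
B = K⁻¹H; ‖b₁‖=1.465645, ‖b₂‖=1.465645; λ = 2/(‖b₁‖+‖b₂‖) = 0.682294, sign → tz>0 ⇒ λ=+0.682294
r₁ = λ·B[:,0] = (+0.78107,+0.12614,-0.61157); r₂ = λ·B[:,1] = (-0.13011,+0.99076,+0.03818)
r₃ = r₁×r₂ = (+0.61073,+0.04975,+0.79027); SVD([r₁ r₂ r₃]) → R = UVᵀ:
  R  [+0.78107 -0.13011 +0.61073]
  R  [+0.12614 +0.99076 +0.04975]
  R  [-0.61157 +0.03818 +0.79027]
t = (+0.12291, +0.02749, +0.68229) m
tr R = 2.562109; θ = arccos((tr R − 1)/2) = 0.674444 rad = 38.643°
axis k = ((R−Rᵀ)₃₂, (R−Rᵀ)₁₃, (R−Rᵀ)₂₁) / (2 sinθ) = (-0.009265, +0.978680, +0.205180)
rvec = θ·k = (-0.006249, +0.660065, +0.138382)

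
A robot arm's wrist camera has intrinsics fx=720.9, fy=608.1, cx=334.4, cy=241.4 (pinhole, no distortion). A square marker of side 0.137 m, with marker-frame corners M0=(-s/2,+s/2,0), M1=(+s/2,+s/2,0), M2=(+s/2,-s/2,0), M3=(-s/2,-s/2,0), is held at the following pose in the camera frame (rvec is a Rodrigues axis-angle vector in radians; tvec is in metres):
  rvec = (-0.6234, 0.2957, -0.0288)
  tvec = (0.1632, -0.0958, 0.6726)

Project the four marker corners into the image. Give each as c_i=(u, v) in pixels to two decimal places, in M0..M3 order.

c0=(437.78, 211.29) c1=(597.68, 193.92) c2=(576.41, 101.79) c3=(434.93, 121.84)

Intrinsics K: fx=720.9, fy=608.1, cx=334.4, cy=241.4
Marker side s = 0.137 m; corners in marker frame (Z=0):
  M0 = (-0.0685, +0.0685, 0)
  M1 = (+0.0685, +0.0685, 0)
  M2 = (+0.0685, -0.0685, 0)
  M3 = (-0.0685, -0.0685, 0)
rvec = (-0.6234, 0.2957, -0.0288), |rvec| = θ = 0.69058 rad = 39.567°
Rodrigues: sinθ=0.63698, 1−cosθ=0.22912; R = I + sinθ·[k]× + (1−cosθ)·[k]×²:
    [+0.95759 -0.06200 +0.28138]
    [-0.11513 +0.81289 +0.57093]
    [-0.26413 -0.57911 +0.77128]
t = (0.1632, -0.0958, 0.6726) m
M0: Pc = R·M0+t = (+0.09336, -0.03223, +0.65102); u = 720.9·(+0.09336)/0.65102 + 334.4 = 437.7784, v = 608.1·(-0.03223)/0.65102 + 241.4 = 211.2943
M1: Pc = R·M1+t = (+0.22455, -0.04800, +0.61484); u = 720.9·(+0.22455)/0.61484 + 334.4 = 597.6834, v = 608.1·(-0.04800)/0.61484 + 241.4 = 193.9226
M2: Pc = R·M2+t = (+0.23304, -0.15937, +0.69418); u = 720.9·(+0.23304)/0.69418 + 334.4 = 576.4134, v = 608.1·(-0.15937)/0.69418 + 241.4 = 101.7922
M3: Pc = R·M3+t = (+0.10185, -0.14360, +0.73036); u = 720.9·(+0.10185)/0.73036 + 334.4 = 434.9324, v = 608.1·(-0.14360)/0.73036 + 241.4 = 121.8414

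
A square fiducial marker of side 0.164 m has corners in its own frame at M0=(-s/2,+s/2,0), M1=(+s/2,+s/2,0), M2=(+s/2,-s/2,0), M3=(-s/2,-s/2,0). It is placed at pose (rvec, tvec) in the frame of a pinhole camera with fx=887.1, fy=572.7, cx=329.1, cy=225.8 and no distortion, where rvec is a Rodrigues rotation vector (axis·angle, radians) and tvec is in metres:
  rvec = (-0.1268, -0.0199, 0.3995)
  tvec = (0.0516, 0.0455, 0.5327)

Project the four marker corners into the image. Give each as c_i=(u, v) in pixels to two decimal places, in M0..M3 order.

c0=(234.68, 322.75) c1=(491.33, 392.96) c2=(588.76, 228.44) c3=(341.78, 161.21)

Intrinsics K: fx=887.1, fy=572.7, cx=329.1, cy=225.8
Marker side s = 0.164 m; corners in marker frame (Z=0):
  M0 = (-0.0820, +0.0820, 0)
  M1 = (+0.0820, +0.0820, 0)
  M2 = (+0.0820, -0.0820, 0)
  M3 = (-0.0820, -0.0820, 0)
rvec = (-0.1268, -0.0199, 0.3995), |rvec| = θ = 0.41961 rad = 24.042°
Rodrigues: sinθ=0.40741, 1−cosθ=0.08675; R = I + sinθ·[k]× + (1−cosθ)·[k]×²:
    [+0.92117 -0.38664 -0.04428]
    [+0.38912 +0.91344 +0.11919]
    [-0.00564 -0.12703 +0.99188]
t = (0.0516, 0.0455, 0.5327) m
M0: Pc = R·M0+t = (-0.05564, +0.08849, +0.52275); u = 887.1·(-0.05564)/0.52275 + 329.1 = 234.6789, v = 572.7·(+0.08849)/0.52275 + 225.8 = 322.7508
M1: Pc = R·M1+t = (+0.09543, +0.15231, +0.52182); u = 887.1·(+0.09543)/0.52182 + 329.1 = 491.3346, v = 572.7·(+0.15231)/0.52182 + 225.8 = 392.9608
M2: Pc = R·M2+t = (+0.15884, +0.00251, +0.54265); u = 887.1·(+0.15884)/0.54265 + 329.1 = 588.7626, v = 572.7·(+0.00251)/0.54265 + 225.8 = 228.4445
M3: Pc = R·M3+t = (+0.00777, -0.06131, +0.54358); u = 887.1·(+0.00777)/0.54358 + 329.1 = 341.7776, v = 572.7·(-0.06131)/0.54358 + 225.8 = 161.2051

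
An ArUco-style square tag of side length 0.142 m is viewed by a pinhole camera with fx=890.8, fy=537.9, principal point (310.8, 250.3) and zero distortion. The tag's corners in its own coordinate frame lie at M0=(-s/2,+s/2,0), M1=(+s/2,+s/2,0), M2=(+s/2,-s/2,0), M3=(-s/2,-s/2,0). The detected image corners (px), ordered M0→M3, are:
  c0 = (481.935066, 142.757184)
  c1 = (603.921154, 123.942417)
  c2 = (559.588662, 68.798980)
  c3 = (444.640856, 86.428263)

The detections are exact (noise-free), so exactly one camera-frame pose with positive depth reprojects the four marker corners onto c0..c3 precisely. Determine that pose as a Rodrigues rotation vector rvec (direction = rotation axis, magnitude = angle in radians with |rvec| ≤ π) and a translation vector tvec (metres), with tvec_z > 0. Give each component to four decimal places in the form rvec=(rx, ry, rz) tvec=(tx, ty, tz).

Intrinsics K: fx=890.8, fy=537.9, cx=310.8, cy=250.3
Marker side s = 0.142 m; corners in marker frame (Z=0):
  M0 = (-0.0710, +0.0710, 0)
  M1 = (+0.0710, +0.0710, 0)
  M2 = (+0.0710, -0.0710, 0)
  M3 = (-0.0710, -0.0710, 0)
Detected image corners:
  c0 = (481.935066, 142.757184) px
  c1 = (603.921154, 123.942417) px
  c2 = (559.588662, 68.798980) px
  c3 = (444.640856, 86.428263) px
Planar DLT: solve 8×8 A·h = b for H (H[2,2]=1):
  H  [+839.63613 +66.71757 +521.95855]
  H  [-126.96648 +347.94777 +104.63835]
  H  [+0.01168 -0.42242 +1.00000]
B = K⁻¹H; ‖b₁‖=0.969127, ‖b₂‖=0.969127; λ = 2/(‖b₁‖+‖b₂‖) = 1.031857, sign → tz>0 ⇒ λ=+1.031857
r₁ = λ·B[:,0] = (+0.96838,-0.24917,+0.01206); r₂ = λ·B[:,1] = (+0.22936,+0.87029,-0.43587)
r₃ = r₁×r₂ = (+0.09811,+0.42486,+0.89993); SVD([r₁ r₂ r₃]) → R = UVᵀ:
  R  [+0.96838 +0.22936 +0.09811]
  R  [-0.24917 +0.87029 +0.42486]
  R  [+0.01206 -0.43587 +0.89993]
t = (+0.24460, -0.27942, +1.03186) m
tr R = 2.738606; θ = arccos((tr R − 1)/2) = 0.517006 rad = 29.622°
axis k = ((R−Rᵀ)₃₂, (R−Rᵀ)₁₃, (R−Rᵀ)₂₁) / (2 sinθ) = (-0.870690, +0.087054, -0.484067)
rvec = θ·k = (-0.450152, +0.045007, -0.250265)

rvec=(-0.4502, 0.0450, -0.2503) tvec=(0.2446, -0.2794, 1.0319)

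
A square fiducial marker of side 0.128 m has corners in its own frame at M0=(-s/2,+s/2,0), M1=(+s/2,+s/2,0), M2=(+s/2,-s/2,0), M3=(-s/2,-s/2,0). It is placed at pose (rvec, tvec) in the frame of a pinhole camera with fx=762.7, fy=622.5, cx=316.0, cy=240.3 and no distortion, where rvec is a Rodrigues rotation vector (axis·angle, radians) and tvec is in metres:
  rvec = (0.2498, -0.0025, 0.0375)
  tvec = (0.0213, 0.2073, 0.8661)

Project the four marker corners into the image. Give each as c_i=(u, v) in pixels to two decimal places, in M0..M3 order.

Intrinsics K: fx=762.7, fy=622.5, cx=316.0, cy=240.3
Marker side s = 0.128 m; corners in marker frame (Z=0):
  M0 = (-0.0640, +0.0640, 0)
  M1 = (+0.0640, +0.0640, 0)
  M2 = (+0.0640, -0.0640, 0)
  M3 = (-0.0640, -0.0640, 0)
rvec = (0.2498, -0.0025, 0.0375), |rvec| = θ = 0.25261 rad = 14.474°
Rodrigues: sinθ=0.24993, 1−cosθ=0.03174; R = I + sinθ·[k]× + (1−cosθ)·[k]×²:
    [+0.99930 -0.03741 +0.00219]
    [+0.03679 +0.96827 -0.24720]
    [+0.00713 +0.24711 +0.96896]
t = (0.0213, 0.2073, 0.8661) m
M0: Pc = R·M0+t = (-0.04505, +0.26691, +0.88146); u = 762.7·(-0.04505)/0.88146 + 316.0 = 277.0200, v = 622.5·(+0.26691)/0.88146 + 240.3 = 428.7992
M1: Pc = R·M1+t = (+0.08286, +0.27162, +0.88237); u = 762.7·(+0.08286)/0.88237 + 316.0 = 387.6227, v = 622.5·(+0.27162)/0.88237 + 240.3 = 431.9266
M2: Pc = R·M2+t = (+0.08765, +0.14769, +0.85074); u = 762.7·(+0.08765)/0.85074 + 316.0 = 394.5788, v = 622.5·(+0.14769)/0.85074 + 240.3 = 348.3637
M3: Pc = R·M3+t = (-0.04026, +0.14298, +0.84983); u = 762.7·(-0.04026)/0.84983 + 316.0 = 279.8671, v = 622.5·(+0.14298)/0.84983 + 240.3 = 345.0302

c0=(277.02, 428.80) c1=(387.62, 431.93) c2=(394.58, 348.36) c3=(279.87, 345.03)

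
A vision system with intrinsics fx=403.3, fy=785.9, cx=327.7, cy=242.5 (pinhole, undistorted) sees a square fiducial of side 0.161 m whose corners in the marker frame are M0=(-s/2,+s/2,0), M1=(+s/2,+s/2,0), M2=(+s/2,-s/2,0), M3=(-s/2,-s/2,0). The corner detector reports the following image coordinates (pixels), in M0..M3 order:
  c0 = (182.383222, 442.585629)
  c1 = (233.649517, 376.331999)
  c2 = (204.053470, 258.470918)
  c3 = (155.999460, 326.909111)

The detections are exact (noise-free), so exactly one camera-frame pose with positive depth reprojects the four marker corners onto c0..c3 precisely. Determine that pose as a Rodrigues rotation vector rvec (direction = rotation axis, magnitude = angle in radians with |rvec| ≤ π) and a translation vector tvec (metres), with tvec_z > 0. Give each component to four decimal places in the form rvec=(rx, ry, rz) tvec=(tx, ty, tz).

rvec=(-0.1681, 0.3153, -0.5513) tvec=(-0.3155, 0.1301, 0.9461)

Intrinsics K: fx=403.3, fy=785.9, cx=327.7, cy=242.5
Marker side s = 0.161 m; corners in marker frame (Z=0):
  M0 = (-0.0805, +0.0805, 0)
  M1 = (+0.0805, +0.0805, 0)
  M2 = (+0.0805, -0.0805, 0)
  M3 = (-0.0805, -0.0805, 0)
Detected image corners:
  c0 = (182.383222, 442.585629) px
  c1 = (233.649517, 376.331999) px
  c2 = (204.053470, 258.470918) px
  c3 = (155.999460, 326.909111) px
Planar DLT: solve 8×8 A·h = b for H (H[2,2]=1):
  H  [+257.30039 +124.40051 +193.21068]
  H  [-510.61734 +636.03260 +350.59340]
  H  [-0.26257 -0.25378 +1.00000]
B = K⁻¹H; ‖b₁‖=1.056949, ‖b₂‖=1.056949; λ = 2/(‖b₁‖+‖b₂‖) = 0.946120, sign → tz>0 ⇒ λ=+0.946120
r₁ = λ·B[:,0] = (+0.80547,-0.53806,-0.24842); r₂ = λ·B[:,1] = (+0.48694,+0.83979,-0.24011)
r₃ = r₁×r₂ = (+0.33781,+0.07243,+0.93842); SVD([r₁ r₂ r₃]) → R = UVᵀ:
  R  [+0.80547 +0.48694 +0.33781]
  R  [-0.53806 +0.83979 +0.07243]
  R  [-0.24842 -0.24011 +0.93842]
t = (-0.31550, +0.13013, +0.94612) m
tr R = 2.583676; θ = arccos((tr R − 1)/2) = 0.656984 rad = 37.642°
axis k = ((R−Rᵀ)₃₂, (R−Rᵀ)₁₃, (R−Rᵀ)₂₁) / (2 sinθ) = (-0.255874, +0.479945, -0.839155)
rvec = θ·k = (-0.168105, +0.315316, -0.551312)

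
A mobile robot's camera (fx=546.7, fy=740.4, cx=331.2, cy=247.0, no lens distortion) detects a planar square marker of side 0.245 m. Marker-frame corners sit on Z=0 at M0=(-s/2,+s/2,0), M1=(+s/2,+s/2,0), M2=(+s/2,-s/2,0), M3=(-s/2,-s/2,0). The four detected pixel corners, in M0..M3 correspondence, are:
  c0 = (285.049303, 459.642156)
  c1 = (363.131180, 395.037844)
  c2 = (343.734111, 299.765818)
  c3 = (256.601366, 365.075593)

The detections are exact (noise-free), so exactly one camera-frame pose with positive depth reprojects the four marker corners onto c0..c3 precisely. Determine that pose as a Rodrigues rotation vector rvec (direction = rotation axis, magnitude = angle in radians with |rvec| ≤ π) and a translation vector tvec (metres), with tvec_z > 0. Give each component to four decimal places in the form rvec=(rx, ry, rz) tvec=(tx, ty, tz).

Intrinsics K: fx=546.7, fy=740.4, cx=331.2, cy=247.0
Marker side s = 0.245 m; corners in marker frame (Z=0):
  M0 = (-0.1225, +0.1225, 0)
  M1 = (+0.1225, +0.1225, 0)
  M2 = (+0.1225, -0.1225, 0)
  M3 = (-0.1225, -0.1225, 0)
Detected image corners:
  c0 = (285.049303, 459.642156) px
  c1 = (363.131180, 395.037844) px
  c2 = (343.734111, 299.765818) px
  c3 = (256.601366, 365.075593) px
Planar DLT: solve 8×8 A·h = b for H (H[2,2]=1):
  H  [+408.13312 +215.90852 +313.85087]
  H  [-177.65239 +532.03658 +381.17741]
  H  [+0.23010 +0.38057 +1.00000]
B = K⁻¹H; ‖b₁‖=0.722404, ‖b₂‖=0.722404; λ = 2/(‖b₁‖+‖b₂‖) = 1.384268, sign → tz>0 ⇒ λ=+1.384268
r₁ = λ·B[:,0] = (+0.84044,-0.43840,+0.31852); r₂ = λ·B[:,1] = (+0.22754,+0.81896,+0.52681)
r₃ = r₁×r₂ = (-0.49181,-0.37028,+0.78805); SVD([r₁ r₂ r₃]) → R = UVᵀ:
  R  [+0.84044 +0.22754 -0.49181]
  R  [-0.43840 +0.81896 -0.37028]
  R  [+0.31852 +0.52681 +0.78805]
t = (-0.04393, +0.25086, +1.38427) m
tr R = 2.447452; θ = arccos((tr R − 1)/2) = 0.761610 rad = 43.637°
axis k = ((R−Rᵀ)₃₂, (R−Rᵀ)₁₃, (R−Rᵀ)₂₁) / (2 sinθ) = (+0.649978, -0.587125, -0.482507)
rvec = θ·k = (+0.495030, -0.447160, -0.367482)

rvec=(0.4950, -0.4472, -0.3675) tvec=(-0.0439, 0.2509, 1.3843)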